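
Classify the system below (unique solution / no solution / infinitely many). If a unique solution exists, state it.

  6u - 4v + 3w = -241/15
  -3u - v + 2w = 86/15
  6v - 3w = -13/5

Row-reduce the augmented matrix:
R1 ← R1 / (6).
R2 ← R2 + 3·R1.
R2 ← R2 / (-3).
R1 ← R1 + 2/3·R2.
R3 ← R3 − 6·R2.
R3 ← R3 / (4).
R1 ← R1 + 5/18·R3.
R2 ← R2 + 7/6·R3.
Reading off the reduced rows gives u = -8/3, v = -4/3, w = -9/5.

u = -8/3, v = -4/3, w = -9/5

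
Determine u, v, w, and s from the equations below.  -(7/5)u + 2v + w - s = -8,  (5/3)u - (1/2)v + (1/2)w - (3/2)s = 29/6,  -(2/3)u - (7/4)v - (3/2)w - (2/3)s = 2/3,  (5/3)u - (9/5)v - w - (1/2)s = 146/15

u = 5, v = 2, w = -5, s = 0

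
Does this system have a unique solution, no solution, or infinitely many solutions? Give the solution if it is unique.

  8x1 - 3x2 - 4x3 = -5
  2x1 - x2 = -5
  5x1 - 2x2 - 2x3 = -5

Row-reduce:
R1 ← R1 / (8).
R2 ← R2 − 2·R1.
R3 ← R3 − 5·R1.
R2 ← R2 / (-1/4).
R1 ← R1 + 3/8·R2.
R3 ← R3 + 1/8·R2.
Rank is 2 with 3 unknowns, leaving x3 free.

infinitely many solutions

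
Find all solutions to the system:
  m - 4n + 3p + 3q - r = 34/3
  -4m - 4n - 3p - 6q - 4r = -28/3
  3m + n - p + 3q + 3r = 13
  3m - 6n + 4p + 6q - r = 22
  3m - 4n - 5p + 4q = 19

m = 7/3, n = -3, p = 0, q = 0, r = 3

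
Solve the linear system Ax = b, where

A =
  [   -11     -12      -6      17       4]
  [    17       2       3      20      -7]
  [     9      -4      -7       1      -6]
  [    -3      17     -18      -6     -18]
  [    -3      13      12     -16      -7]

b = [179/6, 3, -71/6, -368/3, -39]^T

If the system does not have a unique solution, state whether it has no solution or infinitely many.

x_1 = 2/3, x_2 = -7/3, x_3 = 5/3, x_4 = 1/2, x_5 = 8/3

Row-reduce the augmented matrix:
R1 ← R1 / (-11).
R2 ← R2 − 17·R1.
R3 ← R3 − 9·R1.
R4 ← R4 + 3·R1.
R5 ← R5 + 3·R1.
R2 ← R2 / (-182/11).
R1 ← R1 − 12/11·R2.
R3 ← R3 + 152/11·R2.
R4 ← R4 − 223/11·R2.
R5 ← R5 − 179/11·R2.
R3 ← R3 / (-607/91).
R1 ← R1 − 12/91·R3.
R2 ← R2 − 69/182·R3.
R4 ← R4 + 4377/182·R3.
R5 ← R5 − 1359/182·R3.
R4 ← R4 / (159811/1214).
R1 ← R1 − 629/607·R4.
R2 ← R2 + 5033/1214·R4.
R3 ← R3 − 2160/607·R4.
R5 ← R5 + 2061/1214·R4.
R5 ← R5 / (-1813501/159811).
R1 ← R1 + 57185/159811·R5.
R2 ← R2 + 74703/159811·R5.
R3 ← R3 − 103938/159811·R5.
R4 ← R4 + 15447/159811·R5.
Reading off the reduced rows gives x_1 = 2/3, x_2 = -7/3, x_3 = 5/3, x_4 = 1/2, x_5 = 8/3.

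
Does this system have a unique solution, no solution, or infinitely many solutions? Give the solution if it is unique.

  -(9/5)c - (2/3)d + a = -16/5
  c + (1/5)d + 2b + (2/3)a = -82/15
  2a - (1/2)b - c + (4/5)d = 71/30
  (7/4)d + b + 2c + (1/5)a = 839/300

a = -3/5, b = -3, c = 1/3, d = 3

Row-reduce the augmented matrix:
R2 ← R2 − 2/3·R1.
R3 ← R3 − 2·R1.
R4 ← R4 − 1/5·R1.
R2 ← R2 / (2).
R3 ← R3 + 1/2·R2.
R4 ← R4 − 1·R2.
R3 ← R3 / (63/20).
R1 ← R1 + 9/5·R3.
R2 ← R2 − 11/10·R3.
R4 ← R4 − 63/50·R3.
R4 ← R4 / (193/300).
R1 ← R1 − 29/45·R4.
R2 ← R2 + 194/405·R4.
R3 ← R3 − 59/81·R4.
Reading off the reduced rows gives a = -3/5, b = -3, c = 1/3, d = 3.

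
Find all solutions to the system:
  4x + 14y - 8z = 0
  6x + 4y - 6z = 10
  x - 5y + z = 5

Row-reduce:
R1 ← R1 / (4).
R2 ← R2 − 6·R1.
R3 ← R3 − 1·R1.
R2 ← R2 / (-17).
R1 ← R1 − 7/2·R2.
R3 ← R3 + 17/2·R2.
Rank is 2 with 3 unknowns, leaving z free.

infinitely many solutions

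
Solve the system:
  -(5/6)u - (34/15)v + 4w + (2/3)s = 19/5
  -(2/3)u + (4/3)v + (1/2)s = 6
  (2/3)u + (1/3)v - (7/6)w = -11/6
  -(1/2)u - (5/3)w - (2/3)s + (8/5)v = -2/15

infinitely many solutions

Row-reduce:
R1 ← R1 / (-5/6).
R2 ← R2 + 2/3·R1.
R3 ← R3 − 2/3·R1.
R4 ← R4 + 1/2·R1.
R2 ← R2 / (236/75).
R1 ← R1 − 68/25·R2.
R3 ← R3 + 37/25·R2.
R4 ← R4 − 74/25·R2.
R3 ← R3 / (187/354).
R1 ← R1 + 120/59·R3.
R2 ← R2 + 60/59·R3.
R4 ← R4 + 187/177·R3.
Rank is 3 with 4 unknowns, leaving s free.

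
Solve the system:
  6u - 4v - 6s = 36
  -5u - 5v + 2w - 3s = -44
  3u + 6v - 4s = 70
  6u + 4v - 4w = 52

u = 6, v = 6, w = 2, s = -4

Row-reduce the augmented matrix:
R1 ← R1 / (6).
R2 ← R2 + 5·R1.
R3 ← R3 − 3·R1.
R4 ← R4 − 6·R1.
R2 ← R2 / (-25/3).
R1 ← R1 + 2/3·R2.
R3 ← R3 − 8·R2.
R4 ← R4 − 8·R2.
R3 ← R3 / (48/25).
R1 ← R1 + 4/25·R3.
R2 ← R2 + 6/25·R3.
R4 ← R4 + 52/25·R3.
R4 ← R4 / (-133/12).
R1 ← R1 + 13/12·R4.
R2 ← R2 + 1/8·R4.
R3 ← R3 + 217/48·R4.
Reading off the reduced rows gives u = 6, v = 6, w = 2, s = -4.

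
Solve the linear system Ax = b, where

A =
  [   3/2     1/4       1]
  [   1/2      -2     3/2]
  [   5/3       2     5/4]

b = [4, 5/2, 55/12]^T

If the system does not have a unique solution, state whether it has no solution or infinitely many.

Row-reduce the augmented matrix:
R1 ← R1 / (3/2).
R2 ← R2 − 1/2·R1.
R3 ← R3 − 5/3·R1.
R2 ← R2 / (-25/12).
R1 ← R1 − 1/6·R2.
R3 ← R3 − 31/18·R2.
R3 ← R3 / (331/300).
R1 ← R1 − 19/25·R3.
R2 ← R2 + 14/25·R3.
Reading off the reduced rows gives x_1 = 2, x_2 = 0, x_3 = 1.

x_1 = 2, x_2 = 0, x_3 = 1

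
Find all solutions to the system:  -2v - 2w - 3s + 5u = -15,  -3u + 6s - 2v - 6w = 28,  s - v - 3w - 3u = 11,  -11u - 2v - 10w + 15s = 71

infinitely many solutions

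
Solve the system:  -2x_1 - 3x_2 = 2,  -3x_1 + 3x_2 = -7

x_1 = 1, x_2 = -4/3

Row-reduce the augmented matrix:
R1 ← R1 / (-2).
R2 ← R2 + 3·R1.
R2 ← R2 / (15/2).
R1 ← R1 − 3/2·R2.
Reading off the reduced rows gives x_1 = 1, x_2 = -4/3.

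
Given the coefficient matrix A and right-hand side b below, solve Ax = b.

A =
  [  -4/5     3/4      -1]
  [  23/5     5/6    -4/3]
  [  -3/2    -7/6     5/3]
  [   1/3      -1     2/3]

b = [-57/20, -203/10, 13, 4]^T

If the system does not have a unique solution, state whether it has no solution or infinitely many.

x_1 = -3, x_2 = -3, x_3 = 3

Row-reduce the augmented matrix:
R1 ← R1 / (-4/5).
R2 ← R2 − 23/5·R1.
R3 ← R3 + 3/2·R1.
R4 ← R4 − 1/3·R1.
R2 ← R2 / (247/48).
R1 ← R1 + 15/16·R2.
R3 ← R3 + 247/96·R2.
R4 ← R4 + 11/16·R2.
Swap R3 and R4.
R3 ← R3 / (-172/247).
R1 ← R1 + 10/247·R3.
R2 ← R2 + 340/247·R3.
R4 reduces to 0 = 0, so the extra equation is consistent.
Reading off the reduced rows gives x_1 = -3, x_2 = -3, x_3 = 3.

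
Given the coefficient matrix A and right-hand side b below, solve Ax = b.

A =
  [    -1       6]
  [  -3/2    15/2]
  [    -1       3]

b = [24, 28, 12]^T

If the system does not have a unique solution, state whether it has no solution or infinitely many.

no solution

Row-reduce:
R1 ← R1 / (-1).
R2 ← R2 + 3/2·R1.
R3 ← R3 + 1·R1.
R2 ← R2 / (-3/2).
R1 ← R1 + 6·R2.
R3 ← R3 + 3·R2.
Row 3 reduces to 0 = 4, a contradiction. The system is inconsistent.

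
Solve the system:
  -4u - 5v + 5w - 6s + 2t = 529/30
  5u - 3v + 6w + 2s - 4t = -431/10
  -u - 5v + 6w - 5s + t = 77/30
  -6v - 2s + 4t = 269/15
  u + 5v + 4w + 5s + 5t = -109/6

Row-reduce the augmented matrix:
R1 ← R1 / (-4).
R2 ← R2 − 5·R1.
R3 ← R3 + 1·R1.
R5 ← R5 − 1·R1.
R2 ← R2 / (-37/4).
R1 ← R1 − 5/4·R2.
R3 ← R3 + 15/4·R2.
R4 ← R4 + 6·R2.
R5 ← R5 − 15/4·R2.
R3 ← R3 / (-8/37).
R1 ← R1 − 15/37·R3.
R2 ← R2 + 49/37·R3.
R4 ← R4 + 294/37·R3.
R5 ← R5 − 378/37·R3.
R4 ← R4 / (193/4).
R1 ← R1 + 13/8·R4.
R2 ← R2 − 67/8·R4.
R3 ← R3 − 47/8·R4.
R5 ← R5 + 235/4·R4.
R5 ← R5 / (2648/193).
R1 ← R1 − 33/193·R5.
R2 ← R2 + 81/193·R5.
R3 ← R3 + 149/193·R5.
R4 ← R4 + 143/193·R5.
Reading off the reduced rows gives u = -7/3, v = -1/2, w = -3, s = -8/3, t = 12/5.

u = -7/3, v = -1/2, w = -3, s = -8/3, t = 12/5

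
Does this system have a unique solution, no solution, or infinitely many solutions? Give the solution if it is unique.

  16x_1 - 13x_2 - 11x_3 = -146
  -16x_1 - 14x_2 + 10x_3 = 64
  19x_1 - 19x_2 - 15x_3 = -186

Row-reduce the augmented matrix:
R1 ← R1 / (16).
R2 ← R2 + 16·R1.
R3 ← R3 − 19·R1.
R2 ← R2 / (-27).
R1 ← R1 + 13/16·R2.
R3 ← R3 + 57/16·R2.
R3 ← R3 / (-65/36).
R1 ← R1 + 71/108·R3.
R2 ← R2 − 1/27·R3.
Reading off the reduced rows gives x_1 = -6, x_2 = 3, x_3 = 1.

x_1 = -6, x_2 = 3, x_3 = 1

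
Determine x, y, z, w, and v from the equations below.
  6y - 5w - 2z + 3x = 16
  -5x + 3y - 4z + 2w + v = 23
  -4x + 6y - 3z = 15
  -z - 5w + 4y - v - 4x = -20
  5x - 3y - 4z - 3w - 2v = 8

Row-reduce the augmented matrix:
R1 ← R1 / (3).
R2 ← R2 + 5·R1.
R3 ← R3 + 4·R1.
R4 ← R4 + 4·R1.
R5 ← R5 − 5·R1.
R2 ← R2 / (13).
R1 ← R1 − 2·R2.
R3 ← R3 − 14·R2.
R4 ← R4 − 12·R2.
R5 ← R5 + 13·R2.
R3 ← R3 / (29/13).
R1 ← R1 − 6/13·R3.
R2 ← R2 + 22/39·R3.
R4 ← R4 − 121/39·R3.
R5 ← R5 + 8·R3.
R4 ← R4 / (-175/29).
R1 ← R1 + 21/29·R4.
R2 ← R2 + 13/29·R4.
R3 ← R3 − 2/29·R4.
R5 ← R5 + 13/29·R4.
R5 ← R5 / (-2536/525).
R1 ← R1 − 3/25·R5.
R2 ← R2 + 86/525·R5.
R3 ← R3 + 256/525·R5.
R4 ← R4 − 37/525·R5.
Reading off the reduced rows gives x = 3, y = 2, z = -5, w = 3, v = 6.

x = 3, y = 2, z = -5, w = 3, v = 6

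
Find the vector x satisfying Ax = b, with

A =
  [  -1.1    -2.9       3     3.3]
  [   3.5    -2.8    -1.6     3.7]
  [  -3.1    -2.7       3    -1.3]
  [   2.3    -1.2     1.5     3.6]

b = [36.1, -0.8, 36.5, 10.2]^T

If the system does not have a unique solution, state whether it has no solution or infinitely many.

Row-reduce the augmented matrix:
R1 ← R1 / (-11/10).
R2 ← R2 − 7/2·R1.
R3 ← R3 + 31/10·R1.
R4 ← R4 − 23/10·R1.
R2 ← R2 / (-1323/110).
R1 ← R1 − 29/11·R2.
R3 ← R3 − 301/55·R2.
R4 ← R4 + 799/110·R2.
R3 ← R3 / (-1738/945).
R1 ← R1 + 1304/1323·R3.
R2 ← R2 + 874/1323·R3.
R4 ← R4 − 39349/13230·R3.
R4 ← R4 / (-580157/121660).
R1 ← R1 − 14177/6083·R4.
R2 ← R2 − 1861/6083·R4.
R3 ← R3 − 3911/1738·R4.
Reading off the reduced rows gives x_1 = -3, x_2 = -5, x_3 = 5, x_4 = 1.

x_1 = -3, x_2 = -5, x_3 = 5, x_4 = 1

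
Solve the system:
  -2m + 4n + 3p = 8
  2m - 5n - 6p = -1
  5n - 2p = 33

m = 0, n = 5, p = -4

Row-reduce the augmented matrix:
R1 ← R1 / (-2).
R2 ← R2 − 2·R1.
R2 ← R2 / (-1).
R1 ← R1 + 2·R2.
R3 ← R3 − 5·R2.
R3 ← R3 / (-17).
R1 ← R1 − 9/2·R3.
R2 ← R2 − 3·R3.
Reading off the reduced rows gives m = 0, n = 5, p = -4.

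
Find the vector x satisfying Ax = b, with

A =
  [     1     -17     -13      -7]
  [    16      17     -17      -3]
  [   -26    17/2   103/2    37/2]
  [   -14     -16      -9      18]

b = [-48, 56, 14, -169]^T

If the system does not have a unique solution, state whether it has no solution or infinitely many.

Row-reduce:
R2 ← R2 − 16·R1.
R3 ← R3 + 26·R1.
R4 ← R4 + 14·R1.
R2 ← R2 / (289).
R1 ← R1 + 17·R2.
R3 ← R3 + 867/2·R2.
R4 ← R4 + 254·R2.
Swap R3 and R4.
R3 ← R3 / (-6685/289).
R1 ← R1 + 30/17·R3.
R2 ← R2 − 191/289·R3.
Row 4 reduces to 0 = 2, a contradiction. The system is inconsistent.

no solution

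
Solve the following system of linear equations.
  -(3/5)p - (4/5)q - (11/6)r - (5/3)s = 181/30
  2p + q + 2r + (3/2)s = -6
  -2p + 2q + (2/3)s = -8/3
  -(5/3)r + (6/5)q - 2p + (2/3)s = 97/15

Row-reduce the augmented matrix:
R1 ← R1 / (-3/5).
R2 ← R2 − 2·R1.
R3 ← R3 + 2·R1.
R4 ← R4 + 2·R1.
R2 ← R2 / (-5/3).
R1 ← R1 − 4/3·R2.
R3 ← R3 − 14/3·R2.
R4 ← R4 − 58/15·R2.
R3 ← R3 / (-27/5).
R1 ← R1 + 7/30·R3.
R2 ← R2 − 37/15·R3.
R4 ← R4 + 382/75·R3.
R4 ← R4 / (2011/1215).
R1 ← R1 + 119/486·R4.
R2 ← R2 − 43/486·R4.
R3 ← R3 − 77/81·R4.
Reading off the reduced rows gives p = 1, q = -1, r = -5, s = 2.

p = 1, q = -1, r = -5, s = 2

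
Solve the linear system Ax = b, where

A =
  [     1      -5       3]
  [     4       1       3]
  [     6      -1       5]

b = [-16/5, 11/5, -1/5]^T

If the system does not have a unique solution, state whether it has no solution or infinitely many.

x_1 = -11/5, x_2 = 2, x_3 = 3

Row-reduce the augmented matrix:
R2 ← R2 − 4·R1.
R3 ← R3 − 6·R1.
R2 ← R2 / (21).
R1 ← R1 + 5·R2.
R3 ← R3 − 29·R2.
R3 ← R3 / (-4/7).
R1 ← R1 − 6/7·R3.
R2 ← R2 + 3/7·R3.
Reading off the reduced rows gives x_1 = -11/5, x_2 = 2, x_3 = 3.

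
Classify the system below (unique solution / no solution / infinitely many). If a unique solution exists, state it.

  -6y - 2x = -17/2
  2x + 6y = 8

Row-reduce:
R1 ← R1 / (-2).
R2 ← R2 − 2·R1.
Row 2 reduces to 0 = -1/2, a contradiction. The system is inconsistent.

no solution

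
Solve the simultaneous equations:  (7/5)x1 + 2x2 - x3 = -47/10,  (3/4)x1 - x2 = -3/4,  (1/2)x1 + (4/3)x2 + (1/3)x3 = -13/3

x1 = -3, x2 = -3/2, x3 = -5/2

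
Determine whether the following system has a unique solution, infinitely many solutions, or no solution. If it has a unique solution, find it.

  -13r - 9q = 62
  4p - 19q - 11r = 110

Row-reduce:
Swap R1 and R2.
R1 ← R1 / (4).
R2 ← R2 / (-9).
R1 ← R1 + 19/4·R2.
Rank is 2 with 3 unknowns, leaving r free.

infinitely many solutions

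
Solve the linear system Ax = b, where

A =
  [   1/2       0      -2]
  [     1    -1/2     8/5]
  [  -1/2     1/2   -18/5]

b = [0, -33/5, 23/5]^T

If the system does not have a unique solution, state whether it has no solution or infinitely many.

no solution

Row-reduce:
R1 ← R1 / (1/2).
R2 ← R2 − 1·R1.
R3 ← R3 + 1/2·R1.
R2 ← R2 / (-1/2).
R3 ← R3 − 1/2·R2.
Row 3 reduces to 0 = -2, a contradiction. The system is inconsistent.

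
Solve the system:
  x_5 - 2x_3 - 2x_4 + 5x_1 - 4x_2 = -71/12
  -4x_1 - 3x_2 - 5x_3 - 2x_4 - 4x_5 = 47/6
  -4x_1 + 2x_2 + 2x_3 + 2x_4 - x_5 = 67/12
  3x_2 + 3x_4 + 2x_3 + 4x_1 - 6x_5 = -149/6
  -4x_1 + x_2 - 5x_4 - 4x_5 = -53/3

x_1 = -7/3, x_2 = -1, x_3 = -5/2, x_4 = 3, x_5 = 11/4

Row-reduce the augmented matrix:
R1 ← R1 / (5).
R2 ← R2 + 4·R1.
R3 ← R3 + 4·R1.
R4 ← R4 − 4·R1.
R5 ← R5 + 4·R1.
R2 ← R2 / (-31/5).
R1 ← R1 + 4/5·R2.
R3 ← R3 + 6/5·R2.
R4 ← R4 − 31/5·R2.
R5 ← R5 + 11/5·R2.
R3 ← R3 / (52/31).
R1 ← R1 − 14/31·R3.
R2 ← R2 − 33/31·R3.
R4 ← R4 + 3·R3.
R5 ← R5 − 23/31·R3.
R4 ← R4 / (77/26).
R1 ← R1 + 3/13·R4.
R2 ← R2 + 3/26·R4.
R3 ← R3 − 17/26·R4.
R5 ← R5 + 151/26·R4.
R5 ← R5 / (-1570/77).
R1 ← R1 + 17/77·R5.
R2 ← R2 + 17/154·R5.
R3 ← R3 − 353/154·R5.
R4 ← R4 + 481/154·R5.
Reading off the reduced rows gives x_1 = -7/3, x_2 = -1, x_3 = -5/2, x_4 = 3, x_5 = 11/4.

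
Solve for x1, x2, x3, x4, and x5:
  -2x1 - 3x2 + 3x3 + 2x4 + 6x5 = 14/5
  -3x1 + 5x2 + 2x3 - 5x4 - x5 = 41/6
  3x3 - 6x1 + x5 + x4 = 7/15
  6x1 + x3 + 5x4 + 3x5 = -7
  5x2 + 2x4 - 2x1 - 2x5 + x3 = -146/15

Row-reduce the augmented matrix:
R1 ← R1 / (-2).
R2 ← R2 + 3·R1.
R3 ← R3 + 6·R1.
R4 ← R4 − 6·R1.
R5 ← R5 + 2·R1.
R2 ← R2 / (19/2).
R1 ← R1 − 3/2·R2.
R3 ← R3 − 9·R2.
R4 ← R4 + 9·R2.
R5 ← R5 − 8·R2.
R3 ← R3 / (-69/19).
R1 ← R1 + 21/19·R3.
R2 ← R2 + 5/19·R3.
R4 ← R4 − 145/19·R3.
R5 ← R5 − 2/19·R3.
R4 ← R4 / (610/69).
R1 ← R1 + 12/23·R4.
R2 ← R2 + 71/69·R4.
R3 ← R3 + 49/69·R4.
R5 ← R5 − 470/69·R4.
R5 ← R5 / (214/61).
R1 ← R1 − 188/305·R5.
R2 ← R2 + 307/305·R5.
R3 ← R3 − 527/305·R5.
R4 ← R4 + 148/305·R5.
Reading off the reduced rows gives x1 = 1/2, x2 = -7/5, x3 = 2, x4 = -11/5, x5 = -1/3.

x1 = 1/2, x2 = -7/5, x3 = 2, x4 = -11/5, x5 = -1/3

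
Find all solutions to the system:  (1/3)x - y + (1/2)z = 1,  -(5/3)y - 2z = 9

Row-reduce:
R1 ← R1 / (1/3).
R2 ← R2 / (-5/3).
R1 ← R1 + 3·R2.
Rank is 2 with 3 unknowns, leaving z free.

infinitely many solutions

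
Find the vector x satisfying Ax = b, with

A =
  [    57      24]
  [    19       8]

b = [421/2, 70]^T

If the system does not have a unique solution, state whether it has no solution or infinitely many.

no solution

Row-reduce:
R1 ← R1 / (57).
R2 ← R2 − 19·R1.
Row 2 reduces to 0 = -1/6, a contradiction. The system is inconsistent.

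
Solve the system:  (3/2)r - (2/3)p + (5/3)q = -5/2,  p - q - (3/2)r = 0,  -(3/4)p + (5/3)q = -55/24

p = -5/2, q = -5/2, r = 0

Row-reduce the augmented matrix:
R1 ← R1 / (-2/3).
R2 ← R2 − 1·R1.
R3 ← R3 + 3/4·R1.
R2 ← R2 / (3/2).
R1 ← R1 + 5/2·R2.
R3 ← R3 + 5/24·R2.
R3 ← R3 / (-19/12).
R1 ← R1 + 1·R3.
R2 ← R2 − 1/2·R3.
Reading off the reduced rows gives p = -5/2, q = -5/2, r = 0.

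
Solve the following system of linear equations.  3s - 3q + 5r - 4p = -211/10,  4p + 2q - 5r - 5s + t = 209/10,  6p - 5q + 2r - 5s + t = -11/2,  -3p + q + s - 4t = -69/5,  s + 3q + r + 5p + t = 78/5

p = 3/2, q = 11/5, r = -2, s = 1/2, t = 3

Row-reduce the augmented matrix:
R1 ← R1 / (-4).
R2 ← R2 − 4·R1.
R3 ← R3 − 6·R1.
R4 ← R4 + 3·R1.
R5 ← R5 − 5·R1.
R2 ← R2 / (-1).
R1 ← R1 − 3/4·R2.
R3 ← R3 + 19/2·R2.
R4 ← R4 − 13/4·R2.
R5 ← R5 + 3/4·R2.
R3 ← R3 / (19/2).
R1 ← R1 + 5/4·R3.
R4 ← R4 + 15/4·R3.
R5 ← R5 − 29/4·R3.
R4 ← R4 / (-17/38).
R1 ← R1 − 7/38·R4.
R2 ← R2 − 2·R4.
R3 ← R3 − 37/19·R4.
R5 ← R5 + 299/38·R4.
R5 ← R5 / (1342/17).
R1 ← R1 + 35/17·R5.
R2 ← R2 + 329/17·R5.
R3 ← R3 + 319/17·R5.
R4 ← R4 − 156/17·R5.
Reading off the reduced rows gives p = 3/2, q = 11/5, r = -2, s = 1/2, t = 3.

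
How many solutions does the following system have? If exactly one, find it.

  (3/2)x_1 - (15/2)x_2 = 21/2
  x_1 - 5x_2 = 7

Row-reduce:
R1 ← R1 / (3/2).
R2 ← R2 − 1·R1.
Rank is 1 with 2 unknowns, leaving x_2 free.

infinitely many solutions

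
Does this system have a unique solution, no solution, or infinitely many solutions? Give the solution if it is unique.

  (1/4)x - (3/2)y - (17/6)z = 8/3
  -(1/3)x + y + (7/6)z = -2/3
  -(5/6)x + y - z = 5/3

no solution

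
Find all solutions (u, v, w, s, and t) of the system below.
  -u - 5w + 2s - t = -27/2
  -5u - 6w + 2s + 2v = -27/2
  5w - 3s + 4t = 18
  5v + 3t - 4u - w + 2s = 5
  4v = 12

u = 3/2, v = 3, w = 1, s = -3, t = 1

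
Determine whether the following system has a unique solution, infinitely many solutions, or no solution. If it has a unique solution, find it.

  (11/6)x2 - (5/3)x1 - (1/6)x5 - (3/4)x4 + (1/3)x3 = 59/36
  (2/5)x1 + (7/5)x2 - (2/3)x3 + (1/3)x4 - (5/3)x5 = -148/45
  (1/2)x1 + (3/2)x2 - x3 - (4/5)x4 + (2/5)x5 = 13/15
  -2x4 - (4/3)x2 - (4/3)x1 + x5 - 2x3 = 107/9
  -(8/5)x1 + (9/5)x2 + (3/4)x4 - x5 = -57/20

Row-reduce the augmented matrix:
R1 ← R1 / (-5/3).
R2 ← R2 − 2/5·R1.
R3 ← R3 − 1/2·R1.
R4 ← R4 + 4/3·R1.
R5 ← R5 + 8/5·R1.
R2 ← R2 / (46/25).
R1 ← R1 + 11/10·R2.
R3 ← R3 − 41/20·R2.
R4 ← R4 + 14/5·R2.
R5 ← R5 − 1/25·R2.
R3 ← R3 / (-17/69).
R1 ← R1 + 38/69·R3.
R2 ← R2 + 22/69·R3.
R4 ← R4 + 218/69·R3.
R5 ← R5 + 106/345·R3.
R4 ← R4 / (28903/2040).
R1 ← R1 − 1093/340·R4.
R2 ← R2 − 1109/680·R4.
R3 ← R3 − 6601/1360·R4.
R5 ← R5 − 10057/3400·R4.
R5 ← R5 / (393462/144515).
R1 ← R1 − 26881/28903·R5.
R2 ← R2 + 10096/28903·R5.
R3 ← R3 − 10355/8258·R5.
R4 ← R4 + 61884/28903·R5.
Reading off the reduced rows gives x1 = -4/3, x2 = -4/3, x3 = -1, x4 = -3, x5 = 1/3.

x1 = -4/3, x2 = -4/3, x3 = -1, x4 = -3, x5 = 1/3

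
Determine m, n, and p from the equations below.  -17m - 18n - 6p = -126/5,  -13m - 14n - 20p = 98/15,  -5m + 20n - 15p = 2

m = 13/5, n = -1/2, p = -5/3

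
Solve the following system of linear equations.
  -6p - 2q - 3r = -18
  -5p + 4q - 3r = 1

infinitely many solutions

Row-reduce:
R1 ← R1 / (-6).
R2 ← R2 + 5·R1.
R2 ← R2 / (17/3).
R1 ← R1 − 1/3·R2.
Rank is 2 with 3 unknowns, leaving r free.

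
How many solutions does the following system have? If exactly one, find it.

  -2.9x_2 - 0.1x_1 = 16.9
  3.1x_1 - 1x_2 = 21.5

x_1 = 5, x_2 = -6

From equation 2: x_2 = -43/2 + 31/10·x_1.
Substitute into equation 1 and solve: x_1 = 5.
Then x_2 = -6.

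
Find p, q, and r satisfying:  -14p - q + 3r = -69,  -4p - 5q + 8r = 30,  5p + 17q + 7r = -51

p = 6, q = -6, r = 3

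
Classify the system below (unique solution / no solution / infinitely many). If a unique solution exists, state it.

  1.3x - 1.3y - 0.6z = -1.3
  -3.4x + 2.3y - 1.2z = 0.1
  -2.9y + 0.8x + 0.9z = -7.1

Row-reduce the augmented matrix:
R1 ← R1 / (13/10).
R2 ← R2 + 17/5·R1.
R3 ← R3 − 4/5·R1.
R2 ← R2 / (-11/10).
R1 ← R1 + 1·R2.
R3 ← R3 + 21/10·R2.
R3 ← R3 / (1875/286).
R1 ← R1 − 294/143·R3.
R2 ← R2 − 360/143·R3.
Reading off the reduced rows gives x = 2, y = 3, z = 0.

x = 2, y = 3, z = 0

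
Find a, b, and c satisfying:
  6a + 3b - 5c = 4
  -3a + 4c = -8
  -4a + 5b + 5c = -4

Row-reduce the augmented matrix:
R1 ← R1 / (6).
R2 ← R2 + 3·R1.
R3 ← R3 + 4·R1.
R2 ← R2 / (3/2).
R1 ← R1 − 1/2·R2.
R3 ← R3 − 7·R2.
R3 ← R3 / (-16/3).
R1 ← R1 + 4/3·R3.
R2 ← R2 − 1·R3.
Reading off the reduced rows gives a = -4, b = 1, c = -5.

a = -4, b = 1, c = -5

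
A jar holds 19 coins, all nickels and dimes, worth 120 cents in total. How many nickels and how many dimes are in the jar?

Let n = nickels, d = dimes.
  n + d = 19
  5n + 10d = 120
Row-reduce the augmented matrix:
R2 ← R2 − 5·R1.
R2 ← R2 / (5).
R1 ← R1 − 1·R2.
Reading off the reduced rows gives n = 14, d = 5.

nickels: 14, dimes: 5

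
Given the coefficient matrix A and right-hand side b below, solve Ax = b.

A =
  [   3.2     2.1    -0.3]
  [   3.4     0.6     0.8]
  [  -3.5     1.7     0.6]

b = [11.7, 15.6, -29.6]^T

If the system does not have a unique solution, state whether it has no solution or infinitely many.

x_1 = 6, x_2 = -4, x_3 = -3

Row-reduce the augmented matrix:
R1 ← R1 / (16/5).
R2 ← R2 − 17/5·R1.
R3 ← R3 + 7/2·R1.
R2 ← R2 / (-261/160).
R1 ← R1 − 21/32·R2.
R3 ← R3 − 1279/320·R2.
R3 ← R3 / (3932/1305).
R1 ← R1 − 31/87·R3.
R2 ← R2 + 179/261·R3.
Reading off the reduced rows gives x_1 = 6, x_2 = -4, x_3 = -3.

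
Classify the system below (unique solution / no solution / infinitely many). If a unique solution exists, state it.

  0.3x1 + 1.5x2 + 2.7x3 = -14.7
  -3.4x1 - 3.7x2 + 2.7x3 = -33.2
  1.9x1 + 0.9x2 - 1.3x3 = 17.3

Row-reduce the augmented matrix:
R1 ← R1 / (3/10).
R2 ← R2 + 17/5·R1.
R3 ← R3 − 19/10·R1.
R2 ← R2 / (133/10).
R1 ← R1 − 5·R2.
R3 ← R3 + 43/5·R2.
R3 ← R3 / (2083/665).
R1 ← R1 + 468/133·R3.
R2 ← R2 − 333/133·R3.
Reading off the reduced rows gives x1 = 5, x2 = 0, x3 = -6.

x1 = 5, x2 = 0, x3 = -6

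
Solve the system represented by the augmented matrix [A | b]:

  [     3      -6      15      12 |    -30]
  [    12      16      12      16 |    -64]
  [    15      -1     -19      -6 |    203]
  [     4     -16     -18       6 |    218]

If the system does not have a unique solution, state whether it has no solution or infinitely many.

x_1 = 6, x_2 = -5, x_3 = -6, x_4 = 1

Row-reduce the augmented matrix:
R1 ← R1 / (3).
R2 ← R2 − 12·R1.
R3 ← R3 − 15·R1.
R4 ← R4 − 4·R1.
R2 ← R2 / (40).
R1 ← R1 + 2·R2.
R3 ← R3 − 29·R2.
R4 ← R4 + 8·R2.
R3 ← R3 / (-296/5).
R1 ← R1 − 13/5·R3.
R2 ← R2 + 6/5·R3.
R4 ← R4 + 238/5·R3.
R4 ← R4 / (1333/74).
R1 ← R1 − 77/148·R4.
R2 ← R2 − 5/74·R4.
R3 ← R3 − 107/148·R4.
Reading off the reduced rows gives x_1 = 6, x_2 = -5, x_3 = -6, x_4 = 1.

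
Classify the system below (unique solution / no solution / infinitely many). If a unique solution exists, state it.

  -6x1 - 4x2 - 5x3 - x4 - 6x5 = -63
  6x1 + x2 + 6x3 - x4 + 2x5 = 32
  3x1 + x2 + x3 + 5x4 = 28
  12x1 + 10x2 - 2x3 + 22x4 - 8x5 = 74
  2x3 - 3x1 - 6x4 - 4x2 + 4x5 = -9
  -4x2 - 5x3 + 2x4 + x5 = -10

x1 = 1, x2 = 2, x3 = 3, x4 = 4, x5 = 5

Row-reduce the augmented matrix:
R1 ← R1 / (-6).
R2 ← R2 − 6·R1.
R3 ← R3 − 3·R1.
R4 ← R4 − 12·R1.
R5 ← R5 + 3·R1.
R2 ← R2 / (-3).
R1 ← R1 − 2/3·R2.
R3 ← R3 + 1·R2.
R4 ← R4 − 2·R2.
R5 ← R5 + 2·R2.
R6 ← R6 + 4·R2.
R3 ← R3 / (-11/6).
R1 ← R1 − 19/18·R3.
R2 ← R2 + 1/3·R3.
R4 ← R4 + 34/3·R3.
R5 ← R5 − 23/6·R3.
R6 ← R6 + 19/3·R3.
R4 ← R4 / (-146/11).
R1 ← R1 − 89/33·R4.
R2 ← R2 + 3/11·R4.
R3 ← R3 + 31/11·R4.
R5 ← R5 − 73/11·R4.
R6 ← R6 + 145/11·R4.
Swap R5 and R6.
R5 ← R5 / (1779/73).
R1 ← R1 + 736/219·R5.
R2 ← R2 − 138/73·R5.
R3 ← R3 − 258/73·R5.
R4 ← R4 − 68/73·R5.
R6 reduces to 0 = 0, so the extra equation is consistent.
Reading off the reduced rows gives x1 = 1, x2 = 2, x3 = 3, x4 = 4, x5 = 5.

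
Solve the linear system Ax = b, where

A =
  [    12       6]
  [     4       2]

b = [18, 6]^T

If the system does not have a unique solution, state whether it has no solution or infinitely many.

infinitely many solutions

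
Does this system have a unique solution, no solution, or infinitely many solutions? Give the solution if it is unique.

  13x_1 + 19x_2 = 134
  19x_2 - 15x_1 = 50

Row-reduce the augmented matrix:
R1 ← R1 / (13).
R2 ← R2 + 15·R1.
R2 ← R2 / (532/13).
R1 ← R1 − 19/13·R2.
Reading off the reduced rows gives x_1 = 3, x_2 = 5.

x_1 = 3, x_2 = 5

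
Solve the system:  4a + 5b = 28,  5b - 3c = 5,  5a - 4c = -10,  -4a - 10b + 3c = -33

a = 2, b = 4, c = 5

Row-reduce the augmented matrix:
R1 ← R1 / (4).
R3 ← R3 − 5·R1.
R4 ← R4 + 4·R1.
R2 ← R2 / (5).
R1 ← R1 − 5/4·R2.
R3 ← R3 + 25/4·R2.
R4 ← R4 + 5·R2.
R3 ← R3 / (-31/4).
R1 ← R1 − 3/4·R3.
R2 ← R2 + 3/5·R3.
R4 reduces to 0 = 0, so the extra equation is consistent.
Reading off the reduced rows gives a = 2, b = 4, c = 5.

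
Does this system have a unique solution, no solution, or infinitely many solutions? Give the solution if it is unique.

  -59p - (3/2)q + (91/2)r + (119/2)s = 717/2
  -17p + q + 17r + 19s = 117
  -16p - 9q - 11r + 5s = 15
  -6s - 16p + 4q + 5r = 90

Row-reduce:
R1 ← R1 / (-59).
R2 ← R2 + 17·R1.
R3 ← R3 + 16·R1.
R4 ← R4 + 16·R1.
R2 ← R2 / (169/118).
R1 ← R1 − 3/118·R2.
R3 ← R3 + 507/59·R2.
R4 ← R4 − 260/59·R2.
Swap R3 and R4.
R3 ← R3 / (-251/13).
R1 ← R1 + 142/169·R3.
R2 ← R2 − 459/169·R3.
Rank is 3 with 4 unknowns, leaving s free.

infinitely many solutions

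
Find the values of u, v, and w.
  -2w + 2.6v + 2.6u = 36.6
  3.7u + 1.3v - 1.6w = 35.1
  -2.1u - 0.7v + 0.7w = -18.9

Row-reduce the augmented matrix:
R1 ← R1 / (13/5).
R2 ← R2 − 37/10·R1.
R3 ← R3 + 21/10·R1.
R2 ← R2 / (-12/5).
R1 ← R1 − 1·R2.
R3 ← R3 − 7/5·R2.
R3 ← R3 / (-49/260).
R1 ← R1 + 1/4·R3.
R2 ← R2 + 27/52·R3.
Reading off the reduced rows gives u = 6, v = 5, w = -4.

u = 6, v = 5, w = -4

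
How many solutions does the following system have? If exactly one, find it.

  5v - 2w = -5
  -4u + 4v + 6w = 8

infinitely many solutions

Row-reduce:
Swap R1 and R2.
R1 ← R1 / (-4).
R2 ← R2 / (5).
R1 ← R1 + 1·R2.
Rank is 2 with 3 unknowns, leaving w free.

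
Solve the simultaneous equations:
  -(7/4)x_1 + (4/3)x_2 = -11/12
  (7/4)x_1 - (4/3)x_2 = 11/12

Row-reduce:
R1 ← R1 / (-7/4).
R2 ← R2 − 7/4·R1.
Rank is 1 with 2 unknowns, leaving x_2 free.

infinitely many solutions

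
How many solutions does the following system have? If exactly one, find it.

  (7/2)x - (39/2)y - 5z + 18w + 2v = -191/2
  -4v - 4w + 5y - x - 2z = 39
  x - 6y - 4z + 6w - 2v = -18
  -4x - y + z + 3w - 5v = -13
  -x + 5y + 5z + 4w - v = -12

no solution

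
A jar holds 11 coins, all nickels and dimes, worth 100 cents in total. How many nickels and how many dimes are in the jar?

nickels: 2, dimes: 9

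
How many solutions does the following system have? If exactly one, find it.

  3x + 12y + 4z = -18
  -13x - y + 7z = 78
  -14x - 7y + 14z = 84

x = -6, y = 0, z = 0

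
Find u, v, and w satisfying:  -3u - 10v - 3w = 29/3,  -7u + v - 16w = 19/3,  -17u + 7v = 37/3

u = -1, v = -2/3, w = 0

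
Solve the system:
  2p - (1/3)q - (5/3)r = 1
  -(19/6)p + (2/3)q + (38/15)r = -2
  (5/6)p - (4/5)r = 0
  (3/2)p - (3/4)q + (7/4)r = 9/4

Row-reduce the augmented matrix:
R1 ← R1 / (2).
R2 ← R2 + 19/6·R1.
R3 ← R3 − 5/6·R1.
R4 ← R4 − 3/2·R1.
R2 ← R2 / (5/36).
R1 ← R1 + 1/6·R2.
R3 ← R3 − 5/36·R2.
R4 ← R4 + 1/2·R2.
Swap R3 and R4.
R3 ← R3 / (131/50).
R1 ← R1 + 24/25·R3.
R2 ← R2 + 19/25·R3.
R4 reduces to 0 = 0, so the extra equation is consistent.
Reading off the reduced rows gives p = 0, q = -3, r = 0.

p = 0, q = -3, r = 0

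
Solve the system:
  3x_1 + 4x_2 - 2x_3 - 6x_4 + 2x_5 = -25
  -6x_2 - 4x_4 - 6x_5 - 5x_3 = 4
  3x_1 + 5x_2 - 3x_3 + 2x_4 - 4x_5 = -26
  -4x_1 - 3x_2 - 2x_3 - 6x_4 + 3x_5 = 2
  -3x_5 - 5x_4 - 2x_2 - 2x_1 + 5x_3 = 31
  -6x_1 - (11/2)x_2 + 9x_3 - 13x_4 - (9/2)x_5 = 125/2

Row-reduce:
R1 ← R1 / (3).
R3 ← R3 − 3·R1.
R4 ← R4 + 4·R1.
R5 ← R5 + 2·R1.
R6 ← R6 + 6·R1.
R2 ← R2 / (-6).
R1 ← R1 − 4/3·R2.
R3 ← R3 − 1·R2.
R4 ← R4 − 7/3·R2.
R5 ← R5 − 2/3·R2.
R6 ← R6 − 5/2·R2.
R3 ← R3 / (-11/6).
R1 ← R1 + 16/9·R3.
R2 ← R2 − 5/6·R3.
R4 ← R4 + 119/18·R3.
R5 ← R5 − 28/9·R3.
R6 ← R6 − 35/12·R3.
R4 ← R4 / (-42).
R1 ← R1 + 10·R4.
R2 ← R2 − 4·R4.
R3 ← R3 + 4·R4.
R5 ← R5 − 3·R4.
R6 ← R6 + 15·R4.
R5 ← R5 / (-5623/462).
R1 ← R1 + 43/63·R5.
R2 ← R2 − 34/63·R5.
R3 ← R3 − 760/693·R5.
R4 ← R4 + 943/1386·R5.
R6 ← R6 + 5623/231·R5.
Row 6 reduces to 0 = -1/2, a contradiction. The system is inconsistent.

no solution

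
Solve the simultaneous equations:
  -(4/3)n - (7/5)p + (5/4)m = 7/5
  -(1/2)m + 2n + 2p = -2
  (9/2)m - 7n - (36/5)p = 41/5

no solution

Row-reduce:
R1 ← R1 / (5/4).
R2 ← R2 + 1/2·R1.
R3 ← R3 − 9/2·R1.
R2 ← R2 / (22/15).
R1 ← R1 + 16/15·R2.
R3 ← R3 + 11/5·R2.
Row 3 reduces to 0 = 1, a contradiction. The system is inconsistent.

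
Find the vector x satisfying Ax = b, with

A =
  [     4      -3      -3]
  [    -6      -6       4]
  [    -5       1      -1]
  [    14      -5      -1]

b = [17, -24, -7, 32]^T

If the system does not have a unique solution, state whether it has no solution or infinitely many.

no solution

Row-reduce:
R1 ← R1 / (4).
R2 ← R2 + 6·R1.
R3 ← R3 + 5·R1.
R4 ← R4 − 14·R1.
R2 ← R2 / (-21/2).
R1 ← R1 + 3/4·R2.
R3 ← R3 + 11/4·R2.
R4 ← R4 − 11/2·R2.
R3 ← R3 / (-97/21).
R1 ← R1 + 5/7·R3.
R2 ← R2 − 1/21·R3.
R4 ← R4 − 194/21·R3.
Row 4 reduces to 0 = 1, a contradiction. The system is inconsistent.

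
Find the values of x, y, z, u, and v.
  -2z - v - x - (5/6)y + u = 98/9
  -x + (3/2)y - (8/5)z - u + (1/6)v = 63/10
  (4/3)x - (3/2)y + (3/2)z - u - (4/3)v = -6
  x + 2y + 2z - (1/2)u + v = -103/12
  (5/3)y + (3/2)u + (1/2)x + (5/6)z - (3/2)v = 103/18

x = -3/2, y = 4/3, z = -3, u = 3/2, v = -3

Row-reduce the augmented matrix:
R1 ← R1 / (-1).
R2 ← R2 + 1·R1.
R3 ← R3 − 4/3·R1.
R4 ← R4 − 1·R1.
R5 ← R5 − 1/2·R1.
R2 ← R2 / (7/3).
R1 ← R1 − 5/6·R2.
R3 ← R3 + 47/18·R2.
R4 ← R4 − 7/6·R2.
R5 ← R5 − 5/4·R2.
R3 ← R3 / (-151/210).
R1 ← R1 − 13/7·R3.
R2 ← R2 − 6/35·R3.
R4 ← R4 + 1/5·R3.
R5 ← R5 + 8/21·R3.
R4 ← R4 / (613/302).
R1 ← R1 + 786/151·R4.
R2 ← R2 + 198/151·R4.
R3 ← R3 − 400/151·R4.
R5 ← R5 − 3697/906·R4.
R5 ← R5 / (-65863/44136).
R1 ← R1 + 8477/2452·R5.
R2 ← R2 − 53/1226·R5.
R3 ← R3 − 7945/3678·R5.
R4 ← R4 + 371/3678·R5.
Reading off the reduced rows gives x = -3/2, y = 4/3, z = -3, u = 3/2, v = -3.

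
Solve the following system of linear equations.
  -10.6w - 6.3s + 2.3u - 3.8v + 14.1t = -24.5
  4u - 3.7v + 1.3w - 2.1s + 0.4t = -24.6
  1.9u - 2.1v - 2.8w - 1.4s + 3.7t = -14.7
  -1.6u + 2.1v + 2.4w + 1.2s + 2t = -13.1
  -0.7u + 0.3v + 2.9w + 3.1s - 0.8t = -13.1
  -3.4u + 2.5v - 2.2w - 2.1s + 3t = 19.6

u = -5, v = 1, w = -4, s = -3, t = -5

Row-reduce the augmented matrix:
R1 ← R1 / (23/10).
R2 ← R2 − 4·R1.
R3 ← R3 − 19/10·R1.
R4 ← R4 + 8/5·R1.
R5 ← R5 + 7/10·R1.
R6 ← R6 + 17/5·R1.
R2 ← R2 / (669/230).
R1 ← R1 + 38/23·R2.
R3 ← R3 − 239/230·R2.
R4 ← R4 + 25/46·R2.
R5 ← R5 + 197/230·R2.
R6 ← R6 + 717/230·R2.
R3 ← R3 / (-2439/2230).
R1 ← R1 − 1472/223·R3.
R2 ← R2 − 1513/223·R3.
R4 ← R4 + 2869/2230·R3.
R5 ← R5 − 6116/1115·R3.
R6 ← R6 − 7317/2230·R3.
R4 ← R4 / (-3709/1626).
R1 ← R1 − 5005/813·R4.
R2 ← R2 − 5705/813·R4.
R3 ← R3 + 476/813·R4.
R5 ← R5 − 56927/8130·R4.
R5 ← R5 / (10983587/556350).
R1 ← R1 − 156341/11127·R5.
R2 ← R2 − 530756/33381·R5.
R3 ← R3 + 381248/166905·R5.
R4 ← R4 + 476624/166905·R5.
R6 reduces to 0 = 0, so the extra equation is consistent.
Reading off the reduced rows gives u = -5, v = 1, w = -4, s = -3, t = -5.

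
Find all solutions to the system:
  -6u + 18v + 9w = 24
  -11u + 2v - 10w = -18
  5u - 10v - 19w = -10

u = 2, v = 2, w = 0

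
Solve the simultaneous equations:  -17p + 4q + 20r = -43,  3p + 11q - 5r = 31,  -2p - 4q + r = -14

Row-reduce the augmented matrix:
R1 ← R1 / (-17).
R2 ← R2 − 3·R1.
R3 ← R3 + 2·R1.
R2 ← R2 / (199/17).
R1 ← R1 + 4/17·R2.
R3 ← R3 + 76/17·R2.
R3 ← R3 / (-381/199).
R1 ← R1 + 240/199·R3.
R2 ← R2 + 25/199·R3.
Reading off the reduced rows gives p = 3, q = 2, r = 0.

p = 3, q = 2, r = 0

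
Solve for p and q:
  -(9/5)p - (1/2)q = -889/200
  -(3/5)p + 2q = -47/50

p = 12/5, q = 1/4

Row-reduce the augmented matrix:
R1 ← R1 / (-9/5).
R2 ← R2 + 3/5·R1.
R2 ← R2 / (13/6).
R1 ← R1 − 5/18·R2.
Reading off the reduced rows gives p = 12/5, q = 1/4.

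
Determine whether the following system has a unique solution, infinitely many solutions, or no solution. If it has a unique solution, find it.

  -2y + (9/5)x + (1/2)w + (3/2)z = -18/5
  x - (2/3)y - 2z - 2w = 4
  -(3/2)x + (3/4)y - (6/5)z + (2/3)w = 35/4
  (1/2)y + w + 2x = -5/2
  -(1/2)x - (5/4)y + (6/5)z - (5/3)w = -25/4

x = -2, y = -3, z = -5, w = 3

Row-reduce the augmented matrix:
R1 ← R1 / (9/5).
R2 ← R2 − 1·R1.
R3 ← R3 + 3/2·R1.
R4 ← R4 − 2·R1.
R5 ← R5 + 1/2·R1.
R2 ← R2 / (4/9).
R1 ← R1 + 10/9·R2.
R3 ← R3 + 11/12·R2.
R4 ← R4 − 49/18·R2.
R5 ← R5 + 65/36·R2.
R3 ← R3 / (-927/160).
R1 ← R1 + 25/4·R3.
R2 ← R2 + 51/8·R3.
R4 ← R4 − 251/16·R3.
R5 ← R5 + 1583/160·R3.
R4 ← R4 / (12817/2781).
R1 ← R1 + 4220/2781·R4.
R2 ← R2 + 1064/927·R4.
R3 ← R3 − 1735/2781·R4.
R5 ← R5 + 12817/2781·R4.
R5 reduces to 0 = 0, so the extra equation is consistent.
Reading off the reduced rows gives x = -2, y = -3, z = -5, w = 3.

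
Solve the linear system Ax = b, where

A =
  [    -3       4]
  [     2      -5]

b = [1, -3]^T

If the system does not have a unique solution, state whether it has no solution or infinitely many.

Row-reduce the augmented matrix:
R1 ← R1 / (-3).
R2 ← R2 − 2·R1.
R2 ← R2 / (-7/3).
R1 ← R1 + 4/3·R2.
Reading off the reduced rows gives x_1 = 1, x_2 = 1.

x_1 = 1, x_2 = 1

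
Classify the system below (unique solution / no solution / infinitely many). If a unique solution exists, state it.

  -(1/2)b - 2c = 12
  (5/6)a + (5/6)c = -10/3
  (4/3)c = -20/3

a = 1, b = -4, c = -5

Row-reduce the augmented matrix:
Swap R1 and R2.
R1 ← R1 / (5/6).
R2 ← R2 / (-1/2).
R3 ← R3 / (4/3).
R1 ← R1 − 1·R3.
R2 ← R2 − 4·R3.
Reading off the reduced rows gives a = 1, b = -4, c = -5.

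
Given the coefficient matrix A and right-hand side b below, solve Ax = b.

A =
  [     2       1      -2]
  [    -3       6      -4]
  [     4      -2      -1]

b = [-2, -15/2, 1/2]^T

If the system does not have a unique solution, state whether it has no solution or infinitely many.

x_1 = 1/2, x_2 = 0, x_3 = 3/2

Row-reduce the augmented matrix:
R1 ← R1 / (2).
R2 ← R2 + 3·R1.
R3 ← R3 − 4·R1.
R2 ← R2 / (15/2).
R1 ← R1 − 1/2·R2.
R3 ← R3 + 4·R2.
R3 ← R3 / (-11/15).
R1 ← R1 + 8/15·R3.
R2 ← R2 + 14/15·R3.
Reading off the reduced rows gives x_1 = 1/2, x_2 = 0, x_3 = 3/2.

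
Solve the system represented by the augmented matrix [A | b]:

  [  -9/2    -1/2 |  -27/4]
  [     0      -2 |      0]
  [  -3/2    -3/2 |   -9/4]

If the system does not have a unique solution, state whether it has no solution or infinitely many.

x_1 = 3/2, x_2 = 0

Row-reduce the augmented matrix:
R1 ← R1 / (-9/2).
R3 ← R3 + 3/2·R1.
R2 ← R2 / (-2).
R1 ← R1 − 1/9·R2.
R3 ← R3 + 4/3·R2.
R3 reduces to 0 = 0, so the extra equation is consistent.
Reading off the reduced rows gives x_1 = 3/2, x_2 = 0.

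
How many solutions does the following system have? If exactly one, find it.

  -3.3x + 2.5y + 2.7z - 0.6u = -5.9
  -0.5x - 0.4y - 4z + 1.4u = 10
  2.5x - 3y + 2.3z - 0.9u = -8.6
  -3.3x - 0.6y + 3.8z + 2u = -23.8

Row-reduce the augmented matrix:
R1 ← R1 / (-33/10).
R2 ← R2 + 1/2·R1.
R3 ← R3 − 5/2·R1.
R4 ← R4 + 33/10·R1.
R2 ← R2 / (-257/330).
R1 ← R1 + 25/33·R2.
R3 ← R3 + 73/66·R2.
R4 ← R4 + 31/10·R2.
R3 ← R3 / (27261/2570).
R1 ← R1 − 892/257·R3.
R2 ← R2 − 1455/257·R3.
R4 ← R4 − 23966/1285·R3.
R4 ← R4 / (377569/136305).
R1 ← R1 + 3610/27261·R4.
R2 ← R2 + 557/9087·R4.
R3 ← R3 + 8923/27261·R4.
Reading off the reduced rows gives x = 0, y = 1, z = -4, u = -4.

x = 0, y = 1, z = -4, u = -4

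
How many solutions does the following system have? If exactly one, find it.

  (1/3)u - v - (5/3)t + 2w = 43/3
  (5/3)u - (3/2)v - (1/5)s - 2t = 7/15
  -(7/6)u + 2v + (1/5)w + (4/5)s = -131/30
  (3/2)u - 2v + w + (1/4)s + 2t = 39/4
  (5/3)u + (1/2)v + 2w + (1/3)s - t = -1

u = -5, v = -6, w = 5, s = 1, t = 0

Row-reduce the augmented matrix:
R1 ← R1 / (1/3).
R2 ← R2 − 5/3·R1.
R3 ← R3 + 7/6·R1.
R4 ← R4 − 3/2·R1.
R5 ← R5 − 5/3·R1.
R2 ← R2 / (7/2).
R1 ← R1 + 3·R2.
R3 ← R3 + 3/2·R2.
R4 ← R4 − 5/2·R2.
R5 ← R5 − 11/2·R2.
R3 ← R3 / (102/35).
R1 ← R1 + 18/7·R3.
R2 ← R2 + 20/7·R3.
R4 ← R4 + 6/7·R3.
R5 ← R5 − 54/7·R3.
R4 ← R4 / (41/68).
R1 ← R1 − 39/85·R4.
R2 ← R2 − 164/255·R4.
R3 ← R3 − 25/102·R4.
R5 ← R5 + 317/255·R4.
R5 ← R5 / (17227/1230).
R1 ← R1 + 2219/410·R5.
R2 ← R2 + 251/45·R5.
R3 ← R3 + 4015/1476·R5.
R4 ← R4 − 276/41·R5.
Reading off the reduced rows gives u = -5, v = -6, w = 5, s = 1, t = 0.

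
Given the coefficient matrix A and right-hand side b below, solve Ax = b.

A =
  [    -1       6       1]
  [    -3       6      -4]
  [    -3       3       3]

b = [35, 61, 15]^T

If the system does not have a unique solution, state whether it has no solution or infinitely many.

Row-reduce the augmented matrix:
R1 ← R1 / (-1).
R2 ← R2 + 3·R1.
R3 ← R3 + 3·R1.
R2 ← R2 / (-12).
R1 ← R1 + 6·R2.
R3 ← R3 + 15·R2.
R3 ← R3 / (35/4).
R1 ← R1 − 5/2·R3.
R2 ← R2 − 7/12·R3.
Reading off the reduced rows gives x_1 = -3, x_2 = 6, x_3 = -4.

x_1 = -3, x_2 = 6, x_3 = -4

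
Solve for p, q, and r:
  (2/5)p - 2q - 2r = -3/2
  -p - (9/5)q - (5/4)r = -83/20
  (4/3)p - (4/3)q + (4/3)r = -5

p = 5/4, q = 3, r = -2

Row-reduce the augmented matrix:
R1 ← R1 / (2/5).
R2 ← R2 + 1·R1.
R3 ← R3 − 4/3·R1.
R2 ← R2 / (-34/5).
R1 ← R1 + 5·R2.
R3 ← R3 − 16/3·R2.
R3 ← R3 / (158/51).
R1 ← R1 + 55/136·R3.
R2 ← R2 − 125/136·R3.
Reading off the reduced rows gives p = 5/4, q = 3, r = -2.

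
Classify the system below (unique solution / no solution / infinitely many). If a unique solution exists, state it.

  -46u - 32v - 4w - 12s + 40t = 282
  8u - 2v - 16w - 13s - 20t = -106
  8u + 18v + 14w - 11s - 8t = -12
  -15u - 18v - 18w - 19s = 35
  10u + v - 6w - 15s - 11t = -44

Row-reduce:
R1 ← R1 / (-46).
R2 ← R2 − 8·R1.
R3 ← R3 − 8·R1.
R4 ← R4 + 15·R1.
R5 ← R5 − 10·R1.
R2 ← R2 / (-174/23).
R1 ← R1 − 16/23·R2.
R3 ← R3 − 286/23·R2.
R4 ← R4 + 174/23·R2.
R5 ← R5 + 137/23·R2.
R3 ← R3 / (-410/29).
R1 ← R1 + 42/29·R3.
R2 ← R2 − 64/29·R3.
R5 ← R5 − 182/29·R3.
Swap R4 and R5.
R4 ← R4 / (-27733/1230).
R1 ← R1 − 1694/615·R4.
R2 ← R2 + 1607/410·R4.
R3 ← R3 − 1648/615·R4.
Rank is 4 with 5 unknowns, leaving t free.

infinitely many solutions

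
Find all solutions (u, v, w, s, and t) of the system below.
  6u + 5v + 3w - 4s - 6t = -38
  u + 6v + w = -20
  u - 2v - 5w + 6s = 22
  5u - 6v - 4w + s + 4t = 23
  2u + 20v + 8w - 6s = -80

no solution

Row-reduce:
R1 ← R1 / (6).
R2 ← R2 − 1·R1.
R3 ← R3 − 1·R1.
R4 ← R4 − 5·R1.
R5 ← R5 − 2·R1.
R2 ← R2 / (31/6).
R1 ← R1 − 5/6·R2.
R3 ← R3 + 17/6·R2.
R4 ← R4 + 61/6·R2.
R5 ← R5 − 55/3·R2.
R3 ← R3 / (-162/31).
R1 ← R1 − 13/31·R3.
R2 ← R2 − 3/31·R3.
R4 ← R4 + 171/31·R3.
R5 ← R5 − 162/31·R3.
R4 ← R4 / (-16/9).
R1 ← R1 + 17/81·R4.
R2 ← R2 − 7/27·R4.
R3 ← R3 + 109/81·R4.
Row 5 reduces to 0 = 2, a contradiction. The system is inconsistent.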